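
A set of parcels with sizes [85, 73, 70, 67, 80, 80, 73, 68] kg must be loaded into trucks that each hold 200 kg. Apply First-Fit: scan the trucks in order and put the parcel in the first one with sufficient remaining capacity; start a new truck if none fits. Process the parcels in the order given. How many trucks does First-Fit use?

4 trucks

truck 1: place 85 kg, 115 kg left
truck 1: place 73 kg, 42 kg left
truck 2: place 70 kg, 130 kg left
truck 2: place 67 kg, 63 kg left
truck 3: place 80 kg, 120 kg left
truck 3: place 80 kg, 40 kg left
truck 4: place 73 kg, 127 kg left
truck 4: place 68 kg, 59 kg left
Final trucks: [85,73] [70,67] [80,80] [73,68].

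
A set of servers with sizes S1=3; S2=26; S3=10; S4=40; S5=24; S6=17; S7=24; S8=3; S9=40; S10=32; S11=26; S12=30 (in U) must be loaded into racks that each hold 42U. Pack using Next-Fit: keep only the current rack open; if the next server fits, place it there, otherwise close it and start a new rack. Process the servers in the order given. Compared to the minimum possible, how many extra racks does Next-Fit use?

0

Next-Fit: [3,26,10] [40] [24,17] [24,3] [40] [32] [26] [30] → 8 racks.
8 servers exceed 21U (half the capacity), and no two of those can share a rack, so at least 8 racks are needed.
So 8 is already optimal.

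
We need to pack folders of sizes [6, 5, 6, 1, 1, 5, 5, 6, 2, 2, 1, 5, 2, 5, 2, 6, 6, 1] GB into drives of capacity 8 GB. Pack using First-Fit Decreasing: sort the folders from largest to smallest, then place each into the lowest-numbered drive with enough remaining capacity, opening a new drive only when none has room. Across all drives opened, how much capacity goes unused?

Sorted descending: 6, 6, 6, 6, 6, 5, 5, 5, 5, 5, 2, 2, 2, 2, 1, 1, 1, 1.
6 GB → drive 1 (remaining 2 GB)
6 GB → drive 2 (remaining 2 GB)
6 GB → drive 3 (remaining 2 GB)
6 GB → drive 4 (remaining 2 GB)
6 GB → drive 5 (remaining 2 GB)
5 GB → drive 6 (remaining 3 GB)
5 GB → drive 7 (remaining 3 GB)
5 GB → drive 8 (remaining 3 GB)
5 GB → drive 9 (remaining 3 GB)
5 GB → drive 10 (remaining 3 GB)
2 GB → drive 1 (remaining 0 GB)
2 GB → drive 2 (remaining 0 GB)
2 GB → drive 3 (remaining 0 GB)
2 GB → drive 4 (remaining 0 GB)
1 GB → drive 5 (remaining 1 GB)
1 GB → drive 5 (remaining 0 GB)
1 GB → drive 6 (remaining 2 GB)
1 GB → drive 6 (remaining 1 GB)
10 drives × 8 GB = 80 GB; used 67 GB; unused 13 GB.

13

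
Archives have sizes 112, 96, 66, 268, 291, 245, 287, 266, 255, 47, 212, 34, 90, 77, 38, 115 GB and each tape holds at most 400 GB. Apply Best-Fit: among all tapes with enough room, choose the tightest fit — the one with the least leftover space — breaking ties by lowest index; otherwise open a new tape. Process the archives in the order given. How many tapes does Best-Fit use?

8

tape 1: place 112 GB, 288 GB left
tape 1: place 96 GB, 192 GB left
tape 1: place 66 GB, 126 GB left
tape 2: place 268 GB, 132 GB left
tape 3: place 291 GB, 109 GB left
tape 4: place 245 GB, 155 GB left
tape 5: place 287 GB, 113 GB left
tape 6: place 266 GB, 134 GB left
tape 7: place 255 GB, 145 GB left
tape 3: place 47 GB, 62 GB left
tape 8: place 212 GB, 188 GB left
tape 3: place 34 GB, 28 GB left
tape 5: place 90 GB, 23 GB left
tape 1: place 77 GB, 49 GB left
tape 1: place 38 GB, 11 GB left
tape 2: place 115 GB, 17 GB left
Final tapes: [112,96,66,77,38] [268,115] [291,47,34] [245] [287,90] [266] [255] [212].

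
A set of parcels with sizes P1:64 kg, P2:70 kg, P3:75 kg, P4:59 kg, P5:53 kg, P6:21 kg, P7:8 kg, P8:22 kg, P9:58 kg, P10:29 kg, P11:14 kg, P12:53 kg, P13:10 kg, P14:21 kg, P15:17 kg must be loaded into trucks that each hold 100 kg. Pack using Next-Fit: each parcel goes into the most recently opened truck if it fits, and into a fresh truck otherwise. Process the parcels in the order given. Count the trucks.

Put P1 (64 kg) in truck 1; 36 kg remain.
Put P2 (70 kg) in truck 2; 30 kg remain.
Put P3 (75 kg) in truck 3; 25 kg remain.
Put P4 (59 kg) in truck 4; 41 kg remain.
Put P5 (53 kg) in truck 5; 47 kg remain.
Put P6 (21 kg) in truck 5; 26 kg remain.
Put P7 (8 kg) in truck 5; 18 kg remain.
Put P8 (22 kg) in truck 6; 78 kg remain.
Put P9 (58 kg) in truck 6; 20 kg remain.
Put P10 (29 kg) in truck 7; 71 kg remain.
Put P11 (14 kg) in truck 7; 57 kg remain.
Put P12 (53 kg) in truck 7; 4 kg remain.
Put P13 (10 kg) in truck 8; 90 kg remain.
Put P14 (21 kg) in truck 8; 69 kg remain.
Put P15 (17 kg) in truck 8; 52 kg remain.

8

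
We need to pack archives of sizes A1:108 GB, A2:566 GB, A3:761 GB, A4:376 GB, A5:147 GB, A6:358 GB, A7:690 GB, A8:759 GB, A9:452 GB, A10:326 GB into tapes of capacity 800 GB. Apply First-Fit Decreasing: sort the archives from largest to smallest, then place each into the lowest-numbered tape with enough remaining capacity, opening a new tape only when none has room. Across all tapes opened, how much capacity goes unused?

257

Sorted descending: 761, 759, 690, 566, 452, 376, 358, 326, 147, 108.
Put 761 GB in tape 1; 39 GB remain.
Put 759 GB in tape 2; 41 GB remain.
Put 690 GB in tape 3; 110 GB remain.
Put 566 GB in tape 4; 234 GB remain.
Put 452 GB in tape 5; 348 GB remain.
Put 376 GB in tape 6; 424 GB remain.
Put 358 GB in tape 6; 66 GB remain.
Put 326 GB in tape 5; 22 GB remain.
Put 147 GB in tape 4; 87 GB remain.
Put 108 GB in tape 3; 2 GB remain.
6 tapes × 800 GB = 4800 GB; used 4543 GB; unused 257 GB.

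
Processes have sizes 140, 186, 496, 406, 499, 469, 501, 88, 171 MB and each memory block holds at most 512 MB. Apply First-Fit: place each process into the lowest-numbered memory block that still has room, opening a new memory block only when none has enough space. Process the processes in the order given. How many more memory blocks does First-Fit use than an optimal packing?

First-Fit: [140,186,88] [496] [406] [499] [469] [501] [171] → 7 memory blocks.
Total size 2956 MB; any packing needs at least ⌈2956/512⌉ = 6 memory blocks.
An optimal packing achieves that bound: [501] [499] [496] [469] [406,88] [186,171,140] → 6 memory blocks.
Excess: 7 − 6 = 1.

1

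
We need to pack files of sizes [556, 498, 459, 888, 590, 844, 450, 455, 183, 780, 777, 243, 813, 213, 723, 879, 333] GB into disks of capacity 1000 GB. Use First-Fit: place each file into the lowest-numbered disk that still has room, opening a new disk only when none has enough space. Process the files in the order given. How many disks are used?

12 disks

disk 1: place 556 GB, 444 GB left
disk 2: place 498 GB, 502 GB left
disk 2: place 459 GB, 43 GB left
disk 3: place 888 GB, 112 GB left
disk 4: place 590 GB, 410 GB left
disk 5: place 844 GB, 156 GB left
disk 6: place 450 GB, 550 GB left
disk 6: place 455 GB, 95 GB left
disk 1: place 183 GB, 261 GB left
disk 7: place 780 GB, 220 GB left
disk 8: place 777 GB, 223 GB left
disk 1: place 243 GB, 18 GB left
disk 9: place 813 GB, 187 GB left
disk 4: place 213 GB, 197 GB left
disk 10: place 723 GB, 277 GB left
disk 11: place 879 GB, 121 GB left
disk 12: place 333 GB, 667 GB left
Final disks: [556,183,243] [498,459] [888] [590,213] [844] [450,455] [780] [777] [813] [723] [879] [333].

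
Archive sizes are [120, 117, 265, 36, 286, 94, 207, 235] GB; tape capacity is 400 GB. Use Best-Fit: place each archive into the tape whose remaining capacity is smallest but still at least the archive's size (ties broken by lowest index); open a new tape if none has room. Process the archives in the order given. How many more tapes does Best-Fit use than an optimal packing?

Best-Fit: [120,117] [265,36,94] [286] [207] [235] → 5 tapes.
Total size 1360 GB; any packing needs at least ⌈1360/400⌉ = 4 tapes.
An optimal packing achieves that bound: [286,94] [265,120] [235,117,36] [207] → 4 tapes.
Excess: 5 − 4 = 1.

1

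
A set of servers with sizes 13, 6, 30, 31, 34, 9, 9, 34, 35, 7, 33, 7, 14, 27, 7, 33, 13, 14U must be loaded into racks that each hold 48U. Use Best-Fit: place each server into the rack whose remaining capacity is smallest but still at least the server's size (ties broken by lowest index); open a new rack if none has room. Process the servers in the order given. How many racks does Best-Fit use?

8

13U → rack 1 (remaining 35U)
6U → rack 1 (remaining 29U)
30U → rack 2 (remaining 18U)
31U → rack 3 (remaining 17U)
34U → rack 4 (remaining 14U)
9U → rack 4 (remaining 5U)
9U → rack 3 (remaining 8U)
34U → rack 5 (remaining 14U)
35U → rack 6 (remaining 13U)
7U → rack 3 (remaining 1U)
33U → rack 7 (remaining 15U)
7U → rack 6 (remaining 6U)
14U → rack 5 (remaining 0U)
27U → rack 1 (remaining 2U)
7U → rack 7 (remaining 8U)
33U → rack 8 (remaining 15U)
13U → rack 8 (remaining 2U)
14U → rack 2 (remaining 4U)
Final racks: [13,6,27] [30,14] [31,9,7] [34,9] [34,14] [35,7] [33,7] [33,13].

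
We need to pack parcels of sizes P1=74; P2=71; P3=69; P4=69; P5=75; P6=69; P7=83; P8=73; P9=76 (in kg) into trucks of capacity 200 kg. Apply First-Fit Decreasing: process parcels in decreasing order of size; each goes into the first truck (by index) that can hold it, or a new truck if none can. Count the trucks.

Sorted descending: 83, 76, 75, 74, 73, 71, 69, 69, 69.
truck 1: place 83 kg, 117 kg left
truck 1: place 76 kg, 41 kg left
truck 2: place 75 kg, 125 kg left
truck 2: place 74 kg, 51 kg left
truck 3: place 73 kg, 127 kg left
truck 3: place 71 kg, 56 kg left
truck 4: place 69 kg, 131 kg left
truck 4: place 69 kg, 62 kg left
truck 5: place 69 kg, 131 kg left

5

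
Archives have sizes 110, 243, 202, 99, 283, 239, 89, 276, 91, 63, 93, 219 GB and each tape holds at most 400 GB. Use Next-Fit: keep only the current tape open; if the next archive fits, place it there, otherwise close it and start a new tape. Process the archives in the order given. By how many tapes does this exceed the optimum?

Next-Fit: [110,243] [202,99] [283] [239,89] [276,91] [63,93,219] → 6 tapes.
Total size 2007 GB; any packing needs at least ⌈2007/400⌉ = 6 tapes.
So 6 is already optimal.

0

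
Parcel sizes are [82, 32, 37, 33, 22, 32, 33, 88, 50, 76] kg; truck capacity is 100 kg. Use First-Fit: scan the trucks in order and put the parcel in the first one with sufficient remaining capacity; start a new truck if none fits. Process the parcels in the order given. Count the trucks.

Put 82 kg in truck 1; 18 kg remain.
Put 32 kg in truck 2; 68 kg remain.
Put 37 kg in truck 2; 31 kg remain.
Put 33 kg in truck 3; 67 kg remain.
Put 22 kg in truck 2; 9 kg remain.
Put 32 kg in truck 3; 35 kg remain.
Put 33 kg in truck 3; 2 kg remain.
Put 88 kg in truck 4; 12 kg remain.
Put 50 kg in truck 5; 50 kg remain.
Put 76 kg in truck 6; 24 kg remain.

6 trucks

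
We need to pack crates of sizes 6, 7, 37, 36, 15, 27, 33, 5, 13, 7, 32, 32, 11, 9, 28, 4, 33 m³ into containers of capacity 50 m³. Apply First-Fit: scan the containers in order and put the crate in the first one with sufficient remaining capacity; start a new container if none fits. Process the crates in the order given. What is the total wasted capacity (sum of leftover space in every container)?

65

6 m³ → container 1 (remaining 44 m³)
7 m³ → container 1 (remaining 37 m³)
37 m³ → container 1 (remaining 0 m³)
36 m³ → container 2 (remaining 14 m³)
15 m³ → container 3 (remaining 35 m³)
27 m³ → container 3 (remaining 8 m³)
33 m³ → container 4 (remaining 17 m³)
5 m³ → container 2 (remaining 9 m³)
13 m³ → container 4 (remaining 4 m³)
7 m³ → container 2 (remaining 2 m³)
32 m³ → container 5 (remaining 18 m³)
32 m³ → container 6 (remaining 18 m³)
11 m³ → container 5 (remaining 7 m³)
9 m³ → container 6 (remaining 9 m³)
28 m³ → container 7 (remaining 22 m³)
4 m³ → container 3 (remaining 4 m³)
33 m³ → container 8 (remaining 17 m³)
8 containers × 50 m³ = 400 m³; used 335 m³; unused 65 m³.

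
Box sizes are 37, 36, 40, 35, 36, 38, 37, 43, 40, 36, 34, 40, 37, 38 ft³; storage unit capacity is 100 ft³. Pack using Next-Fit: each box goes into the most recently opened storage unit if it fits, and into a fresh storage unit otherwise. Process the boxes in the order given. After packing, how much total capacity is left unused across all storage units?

37 ft³ → storage unit 1 (remaining 63 ft³)
36 ft³ → storage unit 1 (remaining 27 ft³)
40 ft³ → storage unit 2 (remaining 60 ft³)
35 ft³ → storage unit 2 (remaining 25 ft³)
36 ft³ → storage unit 3 (remaining 64 ft³)
38 ft³ → storage unit 3 (remaining 26 ft³)
37 ft³ → storage unit 4 (remaining 63 ft³)
43 ft³ → storage unit 4 (remaining 20 ft³)
40 ft³ → storage unit 5 (remaining 60 ft³)
36 ft³ → storage unit 5 (remaining 24 ft³)
34 ft³ → storage unit 6 (remaining 66 ft³)
40 ft³ → storage unit 6 (remaining 26 ft³)
37 ft³ → storage unit 7 (remaining 63 ft³)
38 ft³ → storage unit 7 (remaining 25 ft³)
7 storage units × 100 ft³ = 700 ft³; used 527 ft³; unused 173 ft³.

173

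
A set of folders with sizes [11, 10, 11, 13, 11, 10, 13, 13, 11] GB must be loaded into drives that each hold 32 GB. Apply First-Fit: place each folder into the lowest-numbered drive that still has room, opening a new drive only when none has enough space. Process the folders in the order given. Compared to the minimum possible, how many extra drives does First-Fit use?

First-Fit: [11,10,11] [13,11] [10,13] [13,11] → 4 drives.
Total size 103 GB; any packing needs at least ⌈103/32⌉ = 4 drives.
So 4 is already optimal.

0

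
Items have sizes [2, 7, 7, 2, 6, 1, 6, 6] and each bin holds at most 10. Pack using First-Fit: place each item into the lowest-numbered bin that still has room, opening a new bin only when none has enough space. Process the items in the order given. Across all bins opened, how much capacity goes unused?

bin 1: place 2, 8 left
bin 1: place 7, 1 left
bin 2: place 7, 3 left
bin 2: place 2, 1 left
bin 3: place 6, 4 left
bin 1: place 1, 0 left
bin 4: place 6, 4 left
bin 5: place 6, 4 left
5 bins × 10 = 50; used 37; unused 13.

13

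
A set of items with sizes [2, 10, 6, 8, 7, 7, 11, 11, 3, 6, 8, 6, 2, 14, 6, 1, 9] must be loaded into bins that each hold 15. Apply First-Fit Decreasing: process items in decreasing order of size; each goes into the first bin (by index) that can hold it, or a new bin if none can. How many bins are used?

9 bins

Sorted descending: 14, 11, 11, 10, 9, 8, 8, 7, 7, 6, 6, 6, 6, 3, 2, 2, 1.
14 → bin 1 (remaining 1)
11 → bin 2 (remaining 4)
11 → bin 3 (remaining 4)
10 → bin 4 (remaining 5)
9 → bin 5 (remaining 6)
8 → bin 6 (remaining 7)
8 → bin 7 (remaining 7)
7 → bin 6 (remaining 0)
7 → bin 7 (remaining 0)
6 → bin 5 (remaining 0)
6 → bin 8 (remaining 9)
6 → bin 8 (remaining 3)
6 → bin 9 (remaining 9)
3 → bin 2 (remaining 1)
2 → bin 3 (remaining 2)
2 → bin 3 (remaining 0)
1 → bin 1 (remaining 0)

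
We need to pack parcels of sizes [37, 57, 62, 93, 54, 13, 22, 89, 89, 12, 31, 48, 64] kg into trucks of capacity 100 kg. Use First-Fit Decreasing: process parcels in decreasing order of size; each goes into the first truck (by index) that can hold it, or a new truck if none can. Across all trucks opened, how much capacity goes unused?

129

Sorted descending: 93, 89, 89, 64, 62, 57, 54, 48, 37, 31, 22, 13, 12.
Put 93 kg in truck 1; 7 kg remain.
Put 89 kg in truck 2; 11 kg remain.
Put 89 kg in truck 3; 11 kg remain.
Put 64 kg in truck 4; 36 kg remain.
Put 62 kg in truck 5; 38 kg remain.
Put 57 kg in truck 6; 43 kg remain.
Put 54 kg in truck 7; 46 kg remain.
Put 48 kg in truck 8; 52 kg remain.
Put 37 kg in truck 5; 1 kg remain.
Put 31 kg in truck 4; 5 kg remain.
Put 22 kg in truck 6; 21 kg remain.
Put 13 kg in truck 6; 8 kg remain.
Put 12 kg in truck 7; 34 kg remain.
8 trucks × 100 kg = 800 kg; used 671 kg; unused 129 kg.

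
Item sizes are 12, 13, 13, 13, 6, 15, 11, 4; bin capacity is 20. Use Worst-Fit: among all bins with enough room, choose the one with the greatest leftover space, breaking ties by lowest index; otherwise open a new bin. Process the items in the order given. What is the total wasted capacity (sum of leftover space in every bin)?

bin 1: place 12, 8 left
bin 2: place 13, 7 left
bin 3: place 13, 7 left
bin 4: place 13, 7 left
bin 1: place 6, 2 left
bin 5: place 15, 5 left
bin 6: place 11, 9 left
bin 6: place 4, 5 left
6 bins × 20 = 120; used 87; unused 33.

33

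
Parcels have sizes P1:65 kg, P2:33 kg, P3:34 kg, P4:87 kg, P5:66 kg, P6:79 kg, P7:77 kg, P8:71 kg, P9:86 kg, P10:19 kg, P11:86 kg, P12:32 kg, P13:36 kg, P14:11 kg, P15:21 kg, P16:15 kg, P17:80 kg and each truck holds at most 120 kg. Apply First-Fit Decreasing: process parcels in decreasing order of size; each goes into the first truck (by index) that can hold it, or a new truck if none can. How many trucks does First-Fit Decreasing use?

9 trucks

Sorted descending: 87, 86, 86, 80, 79, 77, 71, 66, 65, 36, 34, 33, 32, 21, 19, 15, 11.
Put 87 kg in truck 1; 33 kg remain.
Put 86 kg in truck 2; 34 kg remain.
Put 86 kg in truck 3; 34 kg remain.
Put 80 kg in truck 4; 40 kg remain.
Put 79 kg in truck 5; 41 kg remain.
Put 77 kg in truck 6; 43 kg remain.
Put 71 kg in truck 7; 49 kg remain.
Put 66 kg in truck 8; 54 kg remain.
Put 65 kg in truck 9; 55 kg remain.
Put 36 kg in truck 4; 4 kg remain.
Put 34 kg in truck 2; 0 kg remain.
Put 33 kg in truck 1; 0 kg remain.
Put 32 kg in truck 3; 2 kg remain.
Put 21 kg in truck 5; 20 kg remain.
Put 19 kg in truck 5; 1 kg remain.
Put 15 kg in truck 6; 28 kg remain.
Put 11 kg in truck 6; 17 kg remain.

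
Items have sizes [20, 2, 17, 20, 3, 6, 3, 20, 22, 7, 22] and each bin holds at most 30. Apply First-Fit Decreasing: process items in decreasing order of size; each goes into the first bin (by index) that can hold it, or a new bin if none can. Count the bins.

6

Sorted descending: 22, 22, 20, 20, 20, 17, 7, 6, 3, 3, 2.
bin 1: place 22, 8 left
bin 2: place 22, 8 left
bin 3: place 20, 10 left
bin 4: place 20, 10 left
bin 5: place 20, 10 left
bin 6: place 17, 13 left
bin 1: place 7, 1 left
bin 2: place 6, 2 left
bin 3: place 3, 7 left
bin 3: place 3, 4 left
bin 2: place 2, 0 left
Final bins: [22,7] [22,6,2] [20,3,3] [20] [20] [17].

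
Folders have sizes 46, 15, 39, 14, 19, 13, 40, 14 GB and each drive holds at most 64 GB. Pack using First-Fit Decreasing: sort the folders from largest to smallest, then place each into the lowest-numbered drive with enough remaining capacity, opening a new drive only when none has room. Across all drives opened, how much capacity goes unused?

Sorted descending: 46, 40, 39, 19, 15, 14, 14, 13.
drive 1: place 46 GB, 18 GB left
drive 2: place 40 GB, 24 GB left
drive 3: place 39 GB, 25 GB left
drive 2: place 19 GB, 5 GB left
drive 1: place 15 GB, 3 GB left
drive 3: place 14 GB, 11 GB left
drive 4: place 14 GB, 50 GB left
drive 4: place 13 GB, 37 GB left
4 drives × 64 GB = 256 GB; used 200 GB; unused 56 GB.

56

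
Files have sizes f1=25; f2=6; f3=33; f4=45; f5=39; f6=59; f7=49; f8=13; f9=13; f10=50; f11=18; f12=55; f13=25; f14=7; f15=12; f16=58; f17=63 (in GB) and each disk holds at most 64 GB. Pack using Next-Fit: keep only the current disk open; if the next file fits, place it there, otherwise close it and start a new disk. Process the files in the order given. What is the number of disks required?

11

f1 (25 GB) → disk 1 (remaining 39 GB)
f2 (6 GB) → disk 1 (remaining 33 GB)
f3 (33 GB) → disk 1 (remaining 0 GB)
f4 (45 GB) → disk 2 (remaining 19 GB)
f5 (39 GB) → disk 3 (remaining 25 GB)
f6 (59 GB) → disk 4 (remaining 5 GB)
f7 (49 GB) → disk 5 (remaining 15 GB)
f8 (13 GB) → disk 5 (remaining 2 GB)
f9 (13 GB) → disk 6 (remaining 51 GB)
f10 (50 GB) → disk 6 (remaining 1 GB)
f11 (18 GB) → disk 7 (remaining 46 GB)
f12 (55 GB) → disk 8 (remaining 9 GB)
f13 (25 GB) → disk 9 (remaining 39 GB)
f14 (7 GB) → disk 9 (remaining 32 GB)
f15 (12 GB) → disk 9 (remaining 20 GB)
f16 (58 GB) → disk 10 (remaining 6 GB)
f17 (63 GB) → disk 11 (remaining 1 GB)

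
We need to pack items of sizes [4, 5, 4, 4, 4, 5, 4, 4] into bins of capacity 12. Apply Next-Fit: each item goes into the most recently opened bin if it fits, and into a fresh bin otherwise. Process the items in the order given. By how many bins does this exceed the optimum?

1

Next-Fit: [4,5] [4,4,4] [5,4] [4] → 4 bins.
Total size 34; any packing needs at least ⌈34/12⌉ = 3 bins.
An optimal packing achieves that bound: [5,5] [4,4,4] [4,4,4] → 3 bins.
Excess: 4 − 3 = 1.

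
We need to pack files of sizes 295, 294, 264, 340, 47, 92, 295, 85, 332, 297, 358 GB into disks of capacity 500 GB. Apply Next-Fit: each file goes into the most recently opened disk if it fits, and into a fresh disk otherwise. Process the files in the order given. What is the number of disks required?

Put 295 GB in disk 1; 205 GB remain.
Put 294 GB in disk 2; 206 GB remain.
Put 264 GB in disk 3; 236 GB remain.
Put 340 GB in disk 4; 160 GB remain.
Put 47 GB in disk 4; 113 GB remain.
Put 92 GB in disk 4; 21 GB remain.
Put 295 GB in disk 5; 205 GB remain.
Put 85 GB in disk 5; 120 GB remain.
Put 332 GB in disk 6; 168 GB remain.
Put 297 GB in disk 7; 203 GB remain.
Put 358 GB in disk 8; 142 GB remain.

8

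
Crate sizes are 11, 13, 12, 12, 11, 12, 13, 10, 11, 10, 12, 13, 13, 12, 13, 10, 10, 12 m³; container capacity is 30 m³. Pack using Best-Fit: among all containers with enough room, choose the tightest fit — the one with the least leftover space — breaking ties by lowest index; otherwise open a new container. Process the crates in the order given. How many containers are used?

11 m³ → container 1 (remaining 19 m³)
13 m³ → container 1 (remaining 6 m³)
12 m³ → container 2 (remaining 18 m³)
12 m³ → container 2 (remaining 6 m³)
11 m³ → container 3 (remaining 19 m³)
12 m³ → container 3 (remaining 7 m³)
13 m³ → container 4 (remaining 17 m³)
10 m³ → container 4 (remaining 7 m³)
11 m³ → container 5 (remaining 19 m³)
10 m³ → container 5 (remaining 9 m³)
12 m³ → container 6 (remaining 18 m³)
13 m³ → container 6 (remaining 5 m³)
13 m³ → container 7 (remaining 17 m³)
12 m³ → container 7 (remaining 5 m³)
13 m³ → container 8 (remaining 17 m³)
10 m³ → container 8 (remaining 7 m³)
10 m³ → container 9 (remaining 20 m³)
12 m³ → container 9 (remaining 8 m³)
Final containers: [11,13] [12,12] [11,12] [13,10] [11,10] [12,13] [13,12] [13,10] [10,12].

9 containers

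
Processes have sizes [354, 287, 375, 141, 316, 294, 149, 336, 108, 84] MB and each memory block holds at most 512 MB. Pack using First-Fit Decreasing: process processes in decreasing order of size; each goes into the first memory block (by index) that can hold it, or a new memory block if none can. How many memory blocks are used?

6

Sorted descending: 375, 354, 336, 316, 294, 287, 149, 141, 108, 84.
Put 375 MB in memory block 1; 137 MB remain.
Put 354 MB in memory block 2; 158 MB remain.
Put 336 MB in memory block 3; 176 MB remain.
Put 316 MB in memory block 4; 196 MB remain.
Put 294 MB in memory block 5; 218 MB remain.
Put 287 MB in memory block 6; 225 MB remain.
Put 149 MB in memory block 2; 9 MB remain.
Put 141 MB in memory block 3; 35 MB remain.
Put 108 MB in memory block 1; 29 MB remain.
Put 84 MB in memory block 4; 112 MB remain.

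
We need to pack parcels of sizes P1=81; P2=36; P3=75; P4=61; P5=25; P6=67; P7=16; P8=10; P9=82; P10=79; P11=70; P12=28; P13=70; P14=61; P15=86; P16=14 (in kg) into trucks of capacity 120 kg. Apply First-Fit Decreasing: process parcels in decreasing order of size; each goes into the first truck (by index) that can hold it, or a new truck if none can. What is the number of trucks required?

10

Sorted descending: 86, 82, 81, 79, 75, 70, 70, 67, 61, 61, 36, 28, 25, 16, 14, 10.
Put 86 kg in truck 1; 34 kg remain.
Put 82 kg in truck 2; 38 kg remain.
Put 81 kg in truck 3; 39 kg remain.
Put 79 kg in truck 4; 41 kg remain.
Put 75 kg in truck 5; 45 kg remain.
Put 70 kg in truck 6; 50 kg remain.
Put 70 kg in truck 7; 50 kg remain.
Put 67 kg in truck 8; 53 kg remain.
Put 61 kg in truck 9; 59 kg remain.
Put 61 kg in truck 10; 59 kg remain.
Put 36 kg in truck 2; 2 kg remain.
Put 28 kg in truck 1; 6 kg remain.
Put 25 kg in truck 3; 14 kg remain.
Put 16 kg in truck 4; 25 kg remain.
Put 14 kg in truck 3; 0 kg remain.
Put 10 kg in truck 4; 15 kg remain.
Final trucks: [86,28] [82,36] [81,25,14] [79,16,10] [75] [70] [70] [67] [61] [61].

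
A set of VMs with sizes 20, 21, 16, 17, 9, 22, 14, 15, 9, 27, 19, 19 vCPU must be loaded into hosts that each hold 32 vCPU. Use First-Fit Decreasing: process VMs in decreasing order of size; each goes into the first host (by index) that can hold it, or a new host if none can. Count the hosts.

8 hosts

Sorted descending: 27, 22, 21, 20, 19, 19, 17, 16, 15, 14, 9, 9.
host 1: place 27 vCPU, 5 vCPU left
host 2: place 22 vCPU, 10 vCPU left
host 3: place 21 vCPU, 11 vCPU left
host 4: place 20 vCPU, 12 vCPU left
host 5: place 19 vCPU, 13 vCPU left
host 6: place 19 vCPU, 13 vCPU left
host 7: place 17 vCPU, 15 vCPU left
host 8: place 16 vCPU, 16 vCPU left
host 7: place 15 vCPU, 0 vCPU left
host 8: place 14 vCPU, 2 vCPU left
host 2: place 9 vCPU, 1 vCPU left
host 3: place 9 vCPU, 2 vCPU left
Final hosts: [27] [22,9] [21,9] [20] [19] [19] [17,15] [16,14].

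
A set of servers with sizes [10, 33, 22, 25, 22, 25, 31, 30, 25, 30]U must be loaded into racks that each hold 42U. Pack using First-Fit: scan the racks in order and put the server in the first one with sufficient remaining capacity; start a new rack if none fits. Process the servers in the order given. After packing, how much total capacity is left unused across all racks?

Put 10U in rack 1; 32U remain.
Put 33U in rack 2; 9U remain.
Put 22U in rack 1; 10U remain.
Put 25U in rack 3; 17U remain.
Put 22U in rack 4; 20U remain.
Put 25U in rack 5; 17U remain.
Put 31U in rack 6; 11U remain.
Put 30U in rack 7; 12U remain.
Put 25U in rack 8; 17U remain.
Put 30U in rack 9; 12U remain.
9 racks × 42U = 378U; used 253U; unused 125U.

125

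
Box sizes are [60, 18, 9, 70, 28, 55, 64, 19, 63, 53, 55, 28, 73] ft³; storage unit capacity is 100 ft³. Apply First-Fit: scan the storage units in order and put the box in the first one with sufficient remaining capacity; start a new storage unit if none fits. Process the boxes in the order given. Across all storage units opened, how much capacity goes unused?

205

Put 60 ft³ in storage unit 1; 40 ft³ remain.
Put 18 ft³ in storage unit 1; 22 ft³ remain.
Put 9 ft³ in storage unit 1; 13 ft³ remain.
Put 70 ft³ in storage unit 2; 30 ft³ remain.
Put 28 ft³ in storage unit 2; 2 ft³ remain.
Put 55 ft³ in storage unit 3; 45 ft³ remain.
Put 64 ft³ in storage unit 4; 36 ft³ remain.
Put 19 ft³ in storage unit 3; 26 ft³ remain.
Put 63 ft³ in storage unit 5; 37 ft³ remain.
Put 53 ft³ in storage unit 6; 47 ft³ remain.
Put 55 ft³ in storage unit 7; 45 ft³ remain.
Put 28 ft³ in storage unit 4; 8 ft³ remain.
Put 73 ft³ in storage unit 8; 27 ft³ remain.
8 storage units × 100 ft³ = 800 ft³; used 595 ft³; unused 205 ft³.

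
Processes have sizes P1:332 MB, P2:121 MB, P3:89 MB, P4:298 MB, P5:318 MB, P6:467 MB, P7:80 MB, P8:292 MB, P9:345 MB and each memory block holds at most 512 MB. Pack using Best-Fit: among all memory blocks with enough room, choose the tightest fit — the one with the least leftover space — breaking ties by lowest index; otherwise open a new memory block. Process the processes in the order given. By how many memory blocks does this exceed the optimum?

0

Best-Fit: [332,121] [89,298,80] [318] [467] [292] [345] → 6 memory blocks.
6 processes exceed 256 MB (half the capacity), and no two of those can share a memory block, so at least 6 memory blocks are needed.
So 6 is already optimal.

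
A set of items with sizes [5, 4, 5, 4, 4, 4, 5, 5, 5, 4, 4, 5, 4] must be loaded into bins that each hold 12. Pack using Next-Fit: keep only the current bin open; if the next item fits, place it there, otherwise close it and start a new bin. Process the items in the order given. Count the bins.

Put 5 in bin 1; 7 remain.
Put 4 in bin 1; 3 remain.
Put 5 in bin 2; 7 remain.
Put 4 in bin 2; 3 remain.
Put 4 in bin 3; 8 remain.
Put 4 in bin 3; 4 remain.
Put 5 in bin 4; 7 remain.
Put 5 in bin 4; 2 remain.
Put 5 in bin 5; 7 remain.
Put 4 in bin 5; 3 remain.
Put 4 in bin 6; 8 remain.
Put 5 in bin 6; 3 remain.
Put 4 in bin 7; 8 remain.

7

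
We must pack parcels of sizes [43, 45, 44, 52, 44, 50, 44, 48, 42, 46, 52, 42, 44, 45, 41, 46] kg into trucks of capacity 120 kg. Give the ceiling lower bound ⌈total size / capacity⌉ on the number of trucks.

Total size = 43 + 45 + 44 + 52 + 44 + 50 + 44 + 48 + 42 + 46 + 52 + 42 + 44 + 45 + 41 + 46 = 728 kg.
⌈728 / 120⌉ = 7.

7 trucks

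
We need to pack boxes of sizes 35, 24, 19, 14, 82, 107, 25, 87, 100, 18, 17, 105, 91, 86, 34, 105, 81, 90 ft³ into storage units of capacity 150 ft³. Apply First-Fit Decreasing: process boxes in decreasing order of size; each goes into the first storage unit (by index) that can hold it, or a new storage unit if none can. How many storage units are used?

10

Sorted descending: 107, 105, 105, 100, 91, 90, 87, 86, 82, 81, 35, 34, 25, 24, 19, 18, 17, 14.
Put 107 ft³ in storage unit 1; 43 ft³ remain.
Put 105 ft³ in storage unit 2; 45 ft³ remain.
Put 105 ft³ in storage unit 3; 45 ft³ remain.
Put 100 ft³ in storage unit 4; 50 ft³ remain.
Put 91 ft³ in storage unit 5; 59 ft³ remain.
Put 90 ft³ in storage unit 6; 60 ft³ remain.
Put 87 ft³ in storage unit 7; 63 ft³ remain.
Put 86 ft³ in storage unit 8; 64 ft³ remain.
Put 82 ft³ in storage unit 9; 68 ft³ remain.
Put 81 ft³ in storage unit 10; 69 ft³ remain.
Put 35 ft³ in storage unit 1; 8 ft³ remain.
Put 34 ft³ in storage unit 2; 11 ft³ remain.
Put 25 ft³ in storage unit 3; 20 ft³ remain.
Put 24 ft³ in storage unit 4; 26 ft³ remain.
Put 19 ft³ in storage unit 3; 1 ft³ remain.
Put 18 ft³ in storage unit 4; 8 ft³ remain.
Put 17 ft³ in storage unit 5; 42 ft³ remain.
Put 14 ft³ in storage unit 5; 28 ft³ remain.
Final storage units: [107,35] [105,34] [105,25,19] [100,24,18] [91,17,14] [90] [87] [86] [82] [81].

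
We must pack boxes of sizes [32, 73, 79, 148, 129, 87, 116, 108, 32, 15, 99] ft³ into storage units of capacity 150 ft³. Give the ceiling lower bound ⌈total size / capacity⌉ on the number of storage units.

Total size = 32 + 73 + 79 + 148 + 129 + 87 + 116 + 108 + 32 + 15 + 99 = 918 ft³.
⌈918 / 150⌉ = 7.

7 storage units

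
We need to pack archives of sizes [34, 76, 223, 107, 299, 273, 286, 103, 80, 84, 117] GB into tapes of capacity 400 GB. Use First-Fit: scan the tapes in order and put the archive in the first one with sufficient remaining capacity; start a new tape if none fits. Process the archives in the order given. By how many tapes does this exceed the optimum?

First-Fit: [34,76,223] [107,273] [299,80] [286,103] [84,117] → 5 tapes.
Total size 1682 GB; any packing needs at least ⌈1682/400⌉ = 5 tapes.
So 5 is already optimal.

0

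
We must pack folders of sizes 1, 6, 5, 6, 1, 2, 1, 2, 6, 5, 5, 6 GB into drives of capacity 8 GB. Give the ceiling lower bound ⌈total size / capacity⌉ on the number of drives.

6

Total size = 1 + 6 + 5 + 6 + 1 + 2 + 1 + 2 + 6 + 5 + 5 + 6 = 46 GB.
⌈46 / 8⌉ = 6.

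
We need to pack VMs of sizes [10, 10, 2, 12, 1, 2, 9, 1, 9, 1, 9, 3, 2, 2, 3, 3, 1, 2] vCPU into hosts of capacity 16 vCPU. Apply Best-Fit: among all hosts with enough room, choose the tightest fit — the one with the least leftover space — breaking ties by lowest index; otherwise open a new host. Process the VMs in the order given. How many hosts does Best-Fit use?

host 1: place 10 vCPU, 6 vCPU left
host 2: place 10 vCPU, 6 vCPU left
host 1: place 2 vCPU, 4 vCPU left
host 3: place 12 vCPU, 4 vCPU left
host 1: place 1 vCPU, 3 vCPU left
host 1: place 2 vCPU, 1 vCPU left
host 4: place 9 vCPU, 7 vCPU left
host 1: place 1 vCPU, 0 vCPU left
host 5: place 9 vCPU, 7 vCPU left
host 3: place 1 vCPU, 3 vCPU left
host 6: place 9 vCPU, 7 vCPU left
host 3: place 3 vCPU, 0 vCPU left
host 2: place 2 vCPU, 4 vCPU left
host 2: place 2 vCPU, 2 vCPU left
host 4: place 3 vCPU, 4 vCPU left
host 4: place 3 vCPU, 1 vCPU left
host 4: place 1 vCPU, 0 vCPU left
host 2: place 2 vCPU, 0 vCPU left

6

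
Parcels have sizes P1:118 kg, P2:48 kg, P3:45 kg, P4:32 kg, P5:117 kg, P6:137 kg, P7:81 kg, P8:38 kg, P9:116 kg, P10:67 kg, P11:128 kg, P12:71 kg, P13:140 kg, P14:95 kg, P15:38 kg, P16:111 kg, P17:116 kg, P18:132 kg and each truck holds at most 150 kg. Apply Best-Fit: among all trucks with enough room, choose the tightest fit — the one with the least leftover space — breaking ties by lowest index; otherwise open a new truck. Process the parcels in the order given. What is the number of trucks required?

13

Put P1 (118 kg) in truck 1; 32 kg remain.
Put P2 (48 kg) in truck 2; 102 kg remain.
Put P3 (45 kg) in truck 2; 57 kg remain.
Put P4 (32 kg) in truck 1; 0 kg remain.
Put P5 (117 kg) in truck 3; 33 kg remain.
Put P6 (137 kg) in truck 4; 13 kg remain.
Put P7 (81 kg) in truck 5; 69 kg remain.
Put P8 (38 kg) in truck 2; 19 kg remain.
Put P9 (116 kg) in truck 6; 34 kg remain.
Put P10 (67 kg) in truck 5; 2 kg remain.
Put P11 (128 kg) in truck 7; 22 kg remain.
Put P12 (71 kg) in truck 8; 79 kg remain.
Put P13 (140 kg) in truck 9; 10 kg remain.
Put P14 (95 kg) in truck 10; 55 kg remain.
Put P15 (38 kg) in truck 10; 17 kg remain.
Put P16 (111 kg) in truck 11; 39 kg remain.
Put P17 (116 kg) in truck 12; 34 kg remain.
Put P18 (132 kg) in truck 13; 18 kg remain.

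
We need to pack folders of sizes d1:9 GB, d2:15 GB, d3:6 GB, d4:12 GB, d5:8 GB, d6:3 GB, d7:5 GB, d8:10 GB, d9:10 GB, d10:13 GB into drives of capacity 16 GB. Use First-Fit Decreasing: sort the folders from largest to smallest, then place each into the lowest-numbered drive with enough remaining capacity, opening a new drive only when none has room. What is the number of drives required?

Sorted descending: 15, 13, 12, 10, 10, 9, 8, 6, 5, 3.
drive 1: place 15 GB, 1 GB left
drive 2: place 13 GB, 3 GB left
drive 3: place 12 GB, 4 GB left
drive 4: place 10 GB, 6 GB left
drive 5: place 10 GB, 6 GB left
drive 6: place 9 GB, 7 GB left
drive 7: place 8 GB, 8 GB left
drive 4: place 6 GB, 0 GB left
drive 5: place 5 GB, 1 GB left
drive 2: place 3 GB, 0 GB left
Final drives: [15] [13,3] [12] [10,6] [10,5] [9] [8].

7 drives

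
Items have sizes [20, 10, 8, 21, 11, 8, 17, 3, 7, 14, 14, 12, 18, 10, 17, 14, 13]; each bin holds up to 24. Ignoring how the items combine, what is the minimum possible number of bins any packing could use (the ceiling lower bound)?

Total size = 20 + 10 + 8 + 21 + 11 + 8 + 17 + 3 + 7 + 14 + 14 + 12 + 18 + 10 + 17 + 14 + 13 = 217.
⌈217 / 24⌉ = 10.

10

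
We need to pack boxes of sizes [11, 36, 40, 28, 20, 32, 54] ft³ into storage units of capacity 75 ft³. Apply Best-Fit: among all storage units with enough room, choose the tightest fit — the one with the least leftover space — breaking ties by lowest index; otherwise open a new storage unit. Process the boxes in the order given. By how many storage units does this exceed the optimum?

Best-Fit: [11,36,28] [40,20] [32] [54] → 4 storage units.
Total size 221 ft³; any packing needs at least ⌈221/75⌉ = 3 storage units.
An optimal packing achieves that bound: [54,20] [40,32] [36,28,11] → 3 storage units.
Excess: 4 − 3 = 1.

1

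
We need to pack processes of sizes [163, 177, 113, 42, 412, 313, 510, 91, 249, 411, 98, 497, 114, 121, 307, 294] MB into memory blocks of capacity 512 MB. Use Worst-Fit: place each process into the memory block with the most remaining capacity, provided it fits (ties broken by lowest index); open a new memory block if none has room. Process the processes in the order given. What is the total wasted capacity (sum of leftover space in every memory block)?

696

163 MB → memory block 1 (remaining 349 MB)
177 MB → memory block 1 (remaining 172 MB)
113 MB → memory block 1 (remaining 59 MB)
42 MB → memory block 1 (remaining 17 MB)
412 MB → memory block 2 (remaining 100 MB)
313 MB → memory block 3 (remaining 199 MB)
510 MB → memory block 4 (remaining 2 MB)
91 MB → memory block 3 (remaining 108 MB)
249 MB → memory block 5 (remaining 263 MB)
411 MB → memory block 6 (remaining 101 MB)
98 MB → memory block 5 (remaining 165 MB)
497 MB → memory block 7 (remaining 15 MB)
114 MB → memory block 5 (remaining 51 MB)
121 MB → memory block 8 (remaining 391 MB)
307 MB → memory block 8 (remaining 84 MB)
294 MB → memory block 9 (remaining 218 MB)
9 memory blocks × 512 MB = 4608 MB; used 3912 MB; unused 696 MB.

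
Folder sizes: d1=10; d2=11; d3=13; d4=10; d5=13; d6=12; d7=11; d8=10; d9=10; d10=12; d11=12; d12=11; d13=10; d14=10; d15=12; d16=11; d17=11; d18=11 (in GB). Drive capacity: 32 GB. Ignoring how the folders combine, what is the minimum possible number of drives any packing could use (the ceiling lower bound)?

7 drives

Total size = 10 + 11 + 13 + 10 + 13 + 12 + 11 + 10 + 10 + 12 + 12 + 11 + 10 + 10 + 12 + 11 + 11 + 11 = 200 GB.
⌈200 / 32⌉ = 7.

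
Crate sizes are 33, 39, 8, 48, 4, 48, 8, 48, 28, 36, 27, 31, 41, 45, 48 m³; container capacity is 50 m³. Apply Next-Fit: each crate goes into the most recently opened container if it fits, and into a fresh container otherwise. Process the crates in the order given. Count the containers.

Put 33 m³ in container 1; 17 m³ remain.
Put 39 m³ in container 2; 11 m³ remain.
Put 8 m³ in container 2; 3 m³ remain.
Put 48 m³ in container 3; 2 m³ remain.
Put 4 m³ in container 4; 46 m³ remain.
Put 48 m³ in container 5; 2 m³ remain.
Put 8 m³ in container 6; 42 m³ remain.
Put 48 m³ in container 7; 2 m³ remain.
Put 28 m³ in container 8; 22 m³ remain.
Put 36 m³ in container 9; 14 m³ remain.
Put 27 m³ in container 10; 23 m³ remain.
Put 31 m³ in container 11; 19 m³ remain.
Put 41 m³ in container 12; 9 m³ remain.
Put 45 m³ in container 13; 5 m³ remain.
Put 48 m³ in container 14; 2 m³ remain.

14 containers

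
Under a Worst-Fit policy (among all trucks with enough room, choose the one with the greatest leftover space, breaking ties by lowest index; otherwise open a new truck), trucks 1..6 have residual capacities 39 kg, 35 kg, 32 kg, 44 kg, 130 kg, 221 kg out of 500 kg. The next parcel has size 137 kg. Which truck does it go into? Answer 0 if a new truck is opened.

Trucks with room: truck 6 (221 kg).
Most room is truck 6 with 221 kg free.

6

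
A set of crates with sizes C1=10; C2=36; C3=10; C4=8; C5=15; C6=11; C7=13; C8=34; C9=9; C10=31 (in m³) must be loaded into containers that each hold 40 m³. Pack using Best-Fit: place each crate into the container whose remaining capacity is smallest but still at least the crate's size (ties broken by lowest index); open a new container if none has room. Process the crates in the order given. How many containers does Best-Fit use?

5

Put C1 (10 m³) in container 1; 30 m³ remain.
Put C2 (36 m³) in container 2; 4 m³ remain.
Put C3 (10 m³) in container 1; 20 m³ remain.
Put C4 (8 m³) in container 1; 12 m³ remain.
Put C5 (15 m³) in container 3; 25 m³ remain.
Put C6 (11 m³) in container 1; 1 m³ remain.
Put C7 (13 m³) in container 3; 12 m³ remain.
Put C8 (34 m³) in container 4; 6 m³ remain.
Put C9 (9 m³) in container 3; 3 m³ remain.
Put C10 (31 m³) in container 5; 9 m³ remain.
Final containers: [10,10,8,11] [36] [15,13,9] [34] [31].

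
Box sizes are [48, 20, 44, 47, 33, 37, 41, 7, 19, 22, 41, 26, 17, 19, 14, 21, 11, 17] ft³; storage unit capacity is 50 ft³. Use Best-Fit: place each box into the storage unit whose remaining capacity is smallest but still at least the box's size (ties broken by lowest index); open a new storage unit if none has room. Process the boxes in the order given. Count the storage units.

48 ft³ → storage unit 1 (remaining 2 ft³)
20 ft³ → storage unit 2 (remaining 30 ft³)
44 ft³ → storage unit 3 (remaining 6 ft³)
47 ft³ → storage unit 4 (remaining 3 ft³)
33 ft³ → storage unit 5 (remaining 17 ft³)
37 ft³ → storage unit 6 (remaining 13 ft³)
41 ft³ → storage unit 7 (remaining 9 ft³)
7 ft³ → storage unit 7 (remaining 2 ft³)
19 ft³ → storage unit 2 (remaining 11 ft³)
22 ft³ → storage unit 8 (remaining 28 ft³)
41 ft³ → storage unit 9 (remaining 9 ft³)
26 ft³ → storage unit 8 (remaining 2 ft³)
17 ft³ → storage unit 5 (remaining 0 ft³)
19 ft³ → storage unit 10 (remaining 31 ft³)
14 ft³ → storage unit 10 (remaining 17 ft³)
21 ft³ → storage unit 11 (remaining 29 ft³)
11 ft³ → storage unit 2 (remaining 0 ft³)
17 ft³ → storage unit 10 (remaining 0 ft³)
Final storage units: [48] [20,19,11] [44] [47] [33,17] [37] [41,7] [22,26] [41] [19,14,17] [21].

11 storage units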